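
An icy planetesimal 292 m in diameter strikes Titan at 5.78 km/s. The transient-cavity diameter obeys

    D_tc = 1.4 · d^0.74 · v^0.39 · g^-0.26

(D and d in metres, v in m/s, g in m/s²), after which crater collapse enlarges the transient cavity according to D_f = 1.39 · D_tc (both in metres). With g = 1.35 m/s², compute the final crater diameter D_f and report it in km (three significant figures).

v = 5780 m/s.
d^0.74 = 292^0.74 = 66.74
v^0.39 = 5780^0.39 = 29.32
g^-0.26 = 1.35^-0.26 = 0.9249
D_tc = 1.4 × 66.74 × 29.32 × 0.9249 = 2534 m
D_f = 1.39 × 2534 = 3522 m
     = 3.522 km

D_f ≈ 3.52 km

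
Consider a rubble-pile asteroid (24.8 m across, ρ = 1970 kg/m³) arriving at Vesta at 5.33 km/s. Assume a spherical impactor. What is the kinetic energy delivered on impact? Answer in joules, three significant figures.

v = 5330 m/s.
Mass m = (π/6) ρ d³ = (π/6) × 1970 × (24.8)³ = 1.573 × 10^7 kg
E = ½ m v² = 0.5 × 1.573 × 10^7 × (5330)² = 2.234 × 10^14 J

E ≈ 2.23 × 10^14 J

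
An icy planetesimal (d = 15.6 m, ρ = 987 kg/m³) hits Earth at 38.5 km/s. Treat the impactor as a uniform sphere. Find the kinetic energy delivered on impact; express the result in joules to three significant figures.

v = 38500 m/s.
Mass m = (π/6) ρ d³ = (π/6) × 987 × (15.6)³ = 1.962 × 10^6 kg
E = ½ m v² = 0.5 × 1.962 × 10^6 × (38500)² = 1.454 × 10^15 J

E ≈ 1.45 × 10^15 J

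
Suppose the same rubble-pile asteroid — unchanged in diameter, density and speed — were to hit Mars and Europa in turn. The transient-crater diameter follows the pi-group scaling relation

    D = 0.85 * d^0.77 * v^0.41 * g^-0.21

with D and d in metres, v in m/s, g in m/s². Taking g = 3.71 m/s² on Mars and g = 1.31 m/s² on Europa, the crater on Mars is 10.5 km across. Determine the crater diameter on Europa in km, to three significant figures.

D ≈ 13.1 km

All impactor-dependent factors cancel in the ratio, leaving D_Europa/D_Mars = (g_Europa/g_Mars)^-0.21.
(1.31/3.71)^-0.21 = 0.3531^-0.21 = 1.244
D_Europa = 1.244 × 10.5 km = 13.1 km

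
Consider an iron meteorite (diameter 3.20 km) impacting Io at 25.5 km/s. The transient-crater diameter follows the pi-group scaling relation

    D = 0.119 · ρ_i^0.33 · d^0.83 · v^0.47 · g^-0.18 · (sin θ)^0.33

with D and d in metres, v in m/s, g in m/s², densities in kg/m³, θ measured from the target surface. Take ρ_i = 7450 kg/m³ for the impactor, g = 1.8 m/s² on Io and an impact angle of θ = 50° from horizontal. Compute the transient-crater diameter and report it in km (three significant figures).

D ≈ 178 km

In SI units: d = 3200 m, v = 25500 m/s.
ρ_i^0.33 = 7450^0.33 = 18.96
d^0.83 = 3200^0.83 = 811.5
v^0.47 = 25500^0.47 = 117.8
g^-0.18 = 1.8^-0.18 = 0.8996
(sin 50°)^0.33 = 0.7660^0.33 = 0.9158
D = 0.119 × 18.96 × 811.5 × 117.8 × 0.8996 × 0.9158 = 1.777 × 10^5 m
   = 177.7 km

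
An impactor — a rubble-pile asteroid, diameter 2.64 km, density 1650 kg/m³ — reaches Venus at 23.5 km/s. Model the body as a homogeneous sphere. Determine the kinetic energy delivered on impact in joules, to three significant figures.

d = 2640 m; v = 23500 m/s.
Mass m = (π/6) ρ d³ = (π/6) × 1650 × (2640)³ = 1.590 × 10^13 kg
E = ½ m v² = 0.5 × 1.590 × 10^13 × (23500)² = 4.390 × 10^21 J

E ≈ 4.39 × 10^21 J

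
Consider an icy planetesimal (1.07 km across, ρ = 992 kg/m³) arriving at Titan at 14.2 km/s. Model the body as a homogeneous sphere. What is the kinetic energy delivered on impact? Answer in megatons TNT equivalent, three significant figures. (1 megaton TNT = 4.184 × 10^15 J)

E ≈ 15300 Mt TNT

d = 1070 m; v = 14200 m/s.
Mass m = (π/6) ρ d³ = (π/6) × 992 × (1070)³ = 6.363 × 10^11 kg
E = ½ m v² = 0.5 × 6.363 × 10^11 × (14200)² = 6.415 × 10^19 J
   = 6.415 × 10^19 / 4.184×10^15 = 15332 Mt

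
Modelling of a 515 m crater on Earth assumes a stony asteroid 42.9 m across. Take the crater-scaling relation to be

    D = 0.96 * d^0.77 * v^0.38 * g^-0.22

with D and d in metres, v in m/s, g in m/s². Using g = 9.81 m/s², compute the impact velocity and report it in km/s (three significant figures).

v ≈ 28.1 km/s

Rearranging for v: v = [D / (0.96 · 42.9^0.77 · 9.81^-0.22)]^(1/0.38).
42.9^0.77 = 18.07
9.81^-0.22 = 0.6051
Denominator = 0.96 × 18.07 × 0.6051 = 10.50
D / 10.50 = 515 / 10.50 = 49.05
v = 49.05^(1/0.38) = 49.05^2.6316 = 28125 m/s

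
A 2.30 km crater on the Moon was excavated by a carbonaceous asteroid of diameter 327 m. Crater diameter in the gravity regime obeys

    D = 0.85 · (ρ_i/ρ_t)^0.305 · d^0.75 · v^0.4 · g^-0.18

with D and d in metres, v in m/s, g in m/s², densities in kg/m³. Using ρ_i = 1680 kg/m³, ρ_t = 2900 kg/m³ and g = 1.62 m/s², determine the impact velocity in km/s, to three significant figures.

v ≈ 13.8 km/s

Rearranging for v: v = [D / (0.85 · (1680/2900)^0.305 · 327^0.75 · 1.62^-0.18)]^(1/0.4).
D = 2300 m.
(1680/2900)^0.305 = 0.8466
327^0.75 = 76.90
1.62^-0.18 = 0.9168
Denominator = 0.85 × 0.8466 × 76.90 × 0.9168 = 50.73
D / 50.73 = 2300 / 50.73 = 45.34
v = 45.34^(1/0.4) = 45.34^2.5 = 13842 m/s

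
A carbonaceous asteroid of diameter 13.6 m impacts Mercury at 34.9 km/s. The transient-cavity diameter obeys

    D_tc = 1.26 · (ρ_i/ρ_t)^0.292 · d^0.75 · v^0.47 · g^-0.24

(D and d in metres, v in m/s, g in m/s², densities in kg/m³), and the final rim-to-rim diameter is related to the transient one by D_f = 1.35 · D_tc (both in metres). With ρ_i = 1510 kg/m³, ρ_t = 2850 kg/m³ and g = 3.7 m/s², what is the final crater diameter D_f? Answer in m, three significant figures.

v = 34900 m/s.
(ρ_i/ρ_t)^0.292 = (1510/2850)^0.292 = 0.8307
d^0.75 = 13.6^0.75 = 7.082
v^0.47 = 34900^0.47 = 136.5
g^-0.24 = 3.7^-0.24 = 0.7305
D_tc = 1.26 × 0.8307 × 7.082 × 136.5 × 0.7305 = 739.1 m
D_f = 1.35 × 739.1 = 997.8 m

D_f ≈ 998 m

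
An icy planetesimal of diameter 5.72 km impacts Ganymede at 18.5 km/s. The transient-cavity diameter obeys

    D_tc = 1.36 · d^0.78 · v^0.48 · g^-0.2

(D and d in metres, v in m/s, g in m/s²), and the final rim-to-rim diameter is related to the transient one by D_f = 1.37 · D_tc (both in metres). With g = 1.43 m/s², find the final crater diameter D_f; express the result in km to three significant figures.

In SI: d = 5720 m, v = 18500 m/s.
d^0.78 = 5720^0.78 = 852.6
v^0.48 = 18500^0.48 = 111.7
g^-0.2 = 1.43^-0.2 = 0.9310
D_tc = 1.36 × 852.6 × 111.7 × 0.9310 = 1.206 × 10^5 m
D_f = 1.37 × 1.206 × 10^5 = 1.652 × 10^5 m
     = 165.2 km

D_f ≈ 165 km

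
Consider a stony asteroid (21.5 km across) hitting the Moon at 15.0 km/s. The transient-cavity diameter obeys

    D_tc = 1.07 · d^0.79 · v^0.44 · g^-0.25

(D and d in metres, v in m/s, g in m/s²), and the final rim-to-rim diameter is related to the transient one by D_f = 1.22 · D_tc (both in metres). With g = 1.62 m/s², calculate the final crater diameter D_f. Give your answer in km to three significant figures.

In SI: d = 21500 m, v = 15000 m/s.
d^0.79 = 21500^0.79 = 2646
v^0.44 = 15000^0.44 = 68.78
g^-0.25 = 1.62^-0.25 = 0.8864
D_tc = 1.07 × 2646 × 68.78 × 0.8864 = 1.726 × 10^5 m
D_f = 1.22 × 1.726 × 10^5 = 2.106 × 10^5 m
     = 210.6 km

D_f ≈ 211 km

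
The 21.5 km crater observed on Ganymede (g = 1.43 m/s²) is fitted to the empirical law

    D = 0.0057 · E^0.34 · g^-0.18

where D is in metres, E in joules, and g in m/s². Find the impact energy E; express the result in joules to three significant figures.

E ≈ 2.66 × 10^19 J

Rearranging: E = [D / (0.0057 · g^-0.18)]^(1/0.34).
D = 21500 m.
g^-0.18 = 1.43^-0.18 = 0.9376
D / (0.0057 × 0.9376) = 21500 / (5.344 × 10^-3) = 4.023 × 10^6
E = (4.023 × 10^6)^2.9412 = 2.663 × 10^19 J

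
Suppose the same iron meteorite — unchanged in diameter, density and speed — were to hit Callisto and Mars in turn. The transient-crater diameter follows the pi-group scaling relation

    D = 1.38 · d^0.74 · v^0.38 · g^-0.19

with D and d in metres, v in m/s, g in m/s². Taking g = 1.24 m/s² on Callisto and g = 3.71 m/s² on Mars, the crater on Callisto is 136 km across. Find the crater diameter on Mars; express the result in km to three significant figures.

D ≈ 110 km

All impactor-dependent factors cancel in the ratio, leaving D_Mars/D_Callisto = (g_Mars/g_Callisto)^-0.19.
(3.71/1.24)^-0.19 = 2.992^-0.19 = 0.8120
D_Mars = 0.8120 × 136 km = 110 km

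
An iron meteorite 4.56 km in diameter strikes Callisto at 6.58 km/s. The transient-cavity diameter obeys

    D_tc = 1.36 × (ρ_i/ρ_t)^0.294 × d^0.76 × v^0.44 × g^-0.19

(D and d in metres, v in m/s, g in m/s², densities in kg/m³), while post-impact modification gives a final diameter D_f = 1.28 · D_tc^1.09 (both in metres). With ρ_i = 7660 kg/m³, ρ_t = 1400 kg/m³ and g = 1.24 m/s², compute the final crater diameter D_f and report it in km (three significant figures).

D_f ≈ 215 km

In SI: d = 4560 m, v = 6580 m/s.
(ρ_i/ρ_t)^0.294 = (7660/1400)^0.294 = 1.648
d^0.76 = 4560^0.76 = 603.7
v^0.44 = 6580^0.44 = 47.87
g^-0.19 = 1.24^-0.19 = 0.9600
D_tc = 1.36 × 1.648 × 603.7 × 47.87 × 0.9600 = 62180 m
D_f = 1.28 × (62180)^1.09 = 2.149 × 10^5 m
     = 214.9 km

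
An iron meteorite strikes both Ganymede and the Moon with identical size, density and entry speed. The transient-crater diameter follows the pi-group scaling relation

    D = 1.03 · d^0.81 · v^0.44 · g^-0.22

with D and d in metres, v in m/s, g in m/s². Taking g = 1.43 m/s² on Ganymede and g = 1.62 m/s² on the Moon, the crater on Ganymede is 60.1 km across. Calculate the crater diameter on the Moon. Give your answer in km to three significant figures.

All impactor-dependent factors cancel in the ratio, leaving D_Moon/D_Ganymede = (g_Moon/g_Ganymede)^-0.22.
(1.62/1.43)^-0.22 = 1.133^-0.22 = 0.9729
D_Moon = 0.9729 × 60.1 km = 58.5 km

D ≈ 58.5 km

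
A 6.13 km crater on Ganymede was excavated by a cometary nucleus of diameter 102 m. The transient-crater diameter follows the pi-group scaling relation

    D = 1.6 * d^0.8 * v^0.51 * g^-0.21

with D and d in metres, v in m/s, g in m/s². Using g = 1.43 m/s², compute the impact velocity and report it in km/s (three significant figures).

Rearranging for v: v = [D / (1.6 · 102^0.8 · 1.43^-0.21)]^(1/0.51).
D = 6130 m.
102^0.8 = 40.45
1.43^-0.21 = 0.9276
Denominator = 1.6 × 40.45 × 0.9276 = 60.03
D / 60.03 = 6130 / 60.03 = 102.1
v = 102.1^(1/0.51) = 102.1^1.9608 = 8696 m/s

v ≈ 8.70 km/s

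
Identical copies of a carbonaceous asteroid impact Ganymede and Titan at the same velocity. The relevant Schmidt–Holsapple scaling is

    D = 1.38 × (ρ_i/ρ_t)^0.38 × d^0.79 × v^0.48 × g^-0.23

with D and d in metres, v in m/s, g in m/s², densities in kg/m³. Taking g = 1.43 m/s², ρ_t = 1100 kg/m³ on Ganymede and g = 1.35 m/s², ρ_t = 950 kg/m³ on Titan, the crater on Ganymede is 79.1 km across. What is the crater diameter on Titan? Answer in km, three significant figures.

The impactor-only factors (d, v, ρ_i) cancel in the ratio, leaving D_Titan/D_Ganymede = (g_Titan/g_Ganymede)^-0.23 · (ρ_t,Ganymede/ρ_t,Titan)^0.38.
(1.35/1.43)^-0.23 = 0.9441^-0.23 = 1.013
(1100/950)^0.38 = 1.158^0.38 = 1.057
Ratio = 1.013 × 1.057 = 1.071
D_Titan = 1.071 × 79.1 km = 84.7 km

D ≈ 84.7 km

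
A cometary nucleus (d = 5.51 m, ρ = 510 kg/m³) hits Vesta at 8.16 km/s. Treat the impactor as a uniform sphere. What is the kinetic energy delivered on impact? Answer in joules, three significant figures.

v = 8160 m/s.
Mass m = (π/6) ρ d³ = (π/6) × 510 × (5.51)³ = 4.467 × 10^4 kg
E = ½ m v² = 0.5 × 4.467 × 10^4 × (8160)² = 1.487 × 10^12 J

E ≈ 1.49 × 10^12 J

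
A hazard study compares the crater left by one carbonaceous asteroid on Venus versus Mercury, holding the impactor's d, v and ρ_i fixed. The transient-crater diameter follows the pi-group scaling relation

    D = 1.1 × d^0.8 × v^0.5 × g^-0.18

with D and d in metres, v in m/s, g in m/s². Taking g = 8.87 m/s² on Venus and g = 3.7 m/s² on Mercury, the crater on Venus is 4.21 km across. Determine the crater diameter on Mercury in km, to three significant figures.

D ≈ 4.93 km

All impactor-dependent factors cancel in the ratio, leaving D_Mercury/D_Venus = (g_Mercury/g_Venus)^-0.18.
(3.7/8.87)^-0.18 = 0.4171^-0.18 = 1.170
D_Mercury = 1.170 × 4.21 km = 4.93 km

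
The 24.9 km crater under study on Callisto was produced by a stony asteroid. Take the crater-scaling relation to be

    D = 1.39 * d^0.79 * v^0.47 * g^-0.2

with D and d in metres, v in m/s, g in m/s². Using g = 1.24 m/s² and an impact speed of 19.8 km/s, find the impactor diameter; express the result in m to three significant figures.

d ≈ 710 m

Rearranging for d: d = [D / (1.39 · 19800^0.47 · 1.24^-0.2)]^(1/0.79).
D = 24900 m.
19800^0.47 = 104.6
1.24^-0.2 = 0.9579
Denominator = 1.39 × 104.6 × 0.9579 = 139.3
D / 139.3 = 24900 / 139.3 = 178.8
d = 178.8^(1/0.79) = 178.8^1.2658 = 709.7 m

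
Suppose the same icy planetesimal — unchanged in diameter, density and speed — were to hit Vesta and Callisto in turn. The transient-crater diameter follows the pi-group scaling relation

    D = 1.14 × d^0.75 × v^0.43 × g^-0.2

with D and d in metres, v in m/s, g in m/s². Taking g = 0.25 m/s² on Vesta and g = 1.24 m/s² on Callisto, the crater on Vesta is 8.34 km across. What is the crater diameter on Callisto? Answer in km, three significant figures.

D ≈ 6.05 km

All impactor-dependent factors cancel in the ratio, leaving D_Callisto/D_Vesta = (g_Callisto/g_Vesta)^-0.2.
(1.24/0.25)^-0.2 = 4.960^-0.2 = 0.7259
D_Callisto = 0.7259 × 8.34 km = 6.05 km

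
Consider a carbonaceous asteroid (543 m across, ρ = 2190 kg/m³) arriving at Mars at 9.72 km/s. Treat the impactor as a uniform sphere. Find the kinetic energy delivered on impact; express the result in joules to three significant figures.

E ≈ 8.67 × 10^18 J

v = 9720 m/s.
Mass m = (π/6) ρ d³ = (π/6) × 2190 × (543)³ = 1.836 × 10^11 kg
E = ½ m v² = 0.5 × 1.836 × 10^11 × (9720)² = 8.673 × 10^18 J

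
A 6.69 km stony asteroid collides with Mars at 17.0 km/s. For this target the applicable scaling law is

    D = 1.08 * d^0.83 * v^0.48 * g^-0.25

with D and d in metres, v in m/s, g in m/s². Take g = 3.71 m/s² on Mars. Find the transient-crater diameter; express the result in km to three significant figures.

In SI units: d = 6690 m, v = 17000 m/s.
d^0.83 = 6690^0.83 = 1497
v^0.48 = 17000^0.48 = 107.3
g^-0.25 = 3.71^-0.25 = 0.7205
D = 1.08 × 1497 × 107.3 × 0.7205 = 1.250 × 10^5 m
   = 125.0 km

D ≈ 125 km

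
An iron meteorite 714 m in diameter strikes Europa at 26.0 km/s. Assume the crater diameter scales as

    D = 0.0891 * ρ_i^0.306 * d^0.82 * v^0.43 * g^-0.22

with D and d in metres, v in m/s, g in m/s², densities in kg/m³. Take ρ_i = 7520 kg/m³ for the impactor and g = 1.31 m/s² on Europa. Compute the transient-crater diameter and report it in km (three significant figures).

In SI units: v = 26000 m/s.
ρ_i^0.306 = 7520^0.306 = 15.35
d^0.82 = 714^0.82 = 218.8
v^0.43 = 26000^0.43 = 79.15
g^-0.22 = 1.31^-0.22 = 0.9423
D = 0.0891 × 15.35 × 218.8 × 79.15 × 0.9423 = 22319 m
   = 22.32 km

D ≈ 22.3 km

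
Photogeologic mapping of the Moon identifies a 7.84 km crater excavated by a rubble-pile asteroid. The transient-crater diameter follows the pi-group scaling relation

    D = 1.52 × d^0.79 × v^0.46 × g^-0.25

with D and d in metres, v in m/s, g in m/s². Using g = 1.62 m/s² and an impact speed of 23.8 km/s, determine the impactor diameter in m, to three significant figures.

Rearranging for d: d = [D / (1.52 · 23800^0.46 · 1.62^-0.25)]^(1/0.79).
D = 7840 m.
23800^0.46 = 103.1
1.62^-0.25 = 0.8864
Denominator = 1.52 × 103.1 × 0.8864 = 138.9
D / 138.9 = 7840 / 138.9 = 56.44
d = 56.44^(1/0.79) = 56.44^1.2658 = 164.9 m

d ≈ 165 m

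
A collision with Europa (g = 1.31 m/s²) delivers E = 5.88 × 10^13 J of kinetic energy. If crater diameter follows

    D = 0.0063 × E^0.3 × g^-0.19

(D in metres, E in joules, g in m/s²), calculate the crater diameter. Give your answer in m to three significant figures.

E^0.3 = (5.88 × 10^13)^0.3 = 1.351 × 10^4
g^-0.19 = 1.31^-0.19 = 0.9500
D = 0.0063 × 1.351 × 10^4 × 0.9500 = 80.86 m

D ≈ 80.9 m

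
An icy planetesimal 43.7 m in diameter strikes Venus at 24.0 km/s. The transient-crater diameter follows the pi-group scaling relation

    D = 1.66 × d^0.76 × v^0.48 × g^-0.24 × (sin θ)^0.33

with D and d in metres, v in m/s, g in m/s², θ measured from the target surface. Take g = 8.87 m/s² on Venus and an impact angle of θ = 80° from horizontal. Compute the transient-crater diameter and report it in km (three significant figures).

In SI units: v = 24000 m/s.
d^0.76 = 43.7^0.76 = 17.65
v^0.48 = 24000^0.48 = 126.6
g^-0.24 = 8.87^-0.24 = 0.5922
(sin 80°)^0.33 = 0.9848^0.33 = 0.9950
D = 1.66 × 17.65 × 126.6 × 0.5922 × 0.9950 = 2186 m
   = 2.186 km

D ≈ 2.19 km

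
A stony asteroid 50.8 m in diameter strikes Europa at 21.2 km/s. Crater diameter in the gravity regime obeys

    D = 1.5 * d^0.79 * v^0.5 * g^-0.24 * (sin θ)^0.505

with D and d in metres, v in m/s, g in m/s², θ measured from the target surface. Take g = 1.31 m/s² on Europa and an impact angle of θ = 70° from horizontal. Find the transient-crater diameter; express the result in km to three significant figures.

In SI units: v = 21200 m/s.
d^0.79 = 50.8^0.79 = 22.27
v^0.5 = 21200^0.5 = 145.6
g^-0.24 = 1.31^-0.24 = 0.9372
(sin 70°)^0.505 = 0.9397^0.505 = 0.9691
D = 1.5 × 22.27 × 145.6 × 0.9372 × 0.9691 = 4417 m
   = 4.417 km

D ≈ 4.42 km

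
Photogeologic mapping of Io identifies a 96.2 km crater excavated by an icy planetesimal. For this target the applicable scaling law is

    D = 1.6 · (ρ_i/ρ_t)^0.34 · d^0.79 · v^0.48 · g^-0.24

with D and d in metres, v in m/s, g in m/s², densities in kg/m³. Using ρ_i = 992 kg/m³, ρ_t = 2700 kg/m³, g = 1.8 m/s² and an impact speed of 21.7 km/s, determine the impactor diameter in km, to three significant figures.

Rearranging for d: d = [D / (1.6 · (992/2700)^0.34 · 21700^0.48 · 1.8^-0.24)]^(1/0.79).
D = 96200 m.
(992/2700)^0.34 = 0.7115
21700^0.48 = 120.6
1.8^-0.24 = 0.8684
Denominator = 1.6 × 0.7115 × 120.6 × 0.8684 = 119.2
D / 119.2 = 96200 / 119.2 = 807.0
d = 807.0^(1/0.79) = 807.0^1.2658 = 4781 m

d ≈ 4.78 km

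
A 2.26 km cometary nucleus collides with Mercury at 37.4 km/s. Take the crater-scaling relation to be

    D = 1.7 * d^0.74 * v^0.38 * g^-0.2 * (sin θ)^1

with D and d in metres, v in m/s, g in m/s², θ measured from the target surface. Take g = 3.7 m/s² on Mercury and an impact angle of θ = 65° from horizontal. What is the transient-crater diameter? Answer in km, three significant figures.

D ≈ 19.7 km

In SI units: d = 2260 m, v = 37400 m/s.
d^0.74 = 2260^0.74 = 303.4
v^0.38 = 37400^0.38 = 54.66
g^-0.2 = 3.7^-0.2 = 0.7698
(sin 65°)^1 = 0.9063^1 = 0.9063
D = 1.7 × 303.4 × 54.66 × 0.7698 × 0.9063 = 19669 m
   = 19.67 km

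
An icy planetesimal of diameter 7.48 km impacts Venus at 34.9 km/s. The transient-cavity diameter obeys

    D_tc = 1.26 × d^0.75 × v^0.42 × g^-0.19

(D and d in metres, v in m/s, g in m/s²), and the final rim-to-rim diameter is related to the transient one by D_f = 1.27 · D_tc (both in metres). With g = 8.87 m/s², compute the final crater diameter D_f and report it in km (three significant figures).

D_f ≈ 68.8 km

In SI: d = 7480 m, v = 34900 m/s.
d^0.75 = 7480^0.75 = 804.3
v^0.42 = 34900^0.42 = 80.91
g^-0.19 = 8.87^-0.19 = 0.6605
D_tc = 1.26 × 804.3 × 80.91 × 0.6605 = 54160 m
D_f = 1.27 × 54160 = 68783 m
     = 68.78 km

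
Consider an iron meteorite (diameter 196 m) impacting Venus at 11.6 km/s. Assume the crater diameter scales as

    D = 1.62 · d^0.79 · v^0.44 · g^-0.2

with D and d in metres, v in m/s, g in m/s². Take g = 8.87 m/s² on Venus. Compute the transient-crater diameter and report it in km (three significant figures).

D ≈ 4.16 km

In SI units: v = 11600 m/s.
d^0.79 = 196^0.79 = 64.70
v^0.44 = 11600^0.44 = 61.43
g^-0.2 = 8.87^-0.2 = 0.6463
D = 1.62 × 64.70 × 61.43 × 0.6463 = 4161 m
   = 4.161 km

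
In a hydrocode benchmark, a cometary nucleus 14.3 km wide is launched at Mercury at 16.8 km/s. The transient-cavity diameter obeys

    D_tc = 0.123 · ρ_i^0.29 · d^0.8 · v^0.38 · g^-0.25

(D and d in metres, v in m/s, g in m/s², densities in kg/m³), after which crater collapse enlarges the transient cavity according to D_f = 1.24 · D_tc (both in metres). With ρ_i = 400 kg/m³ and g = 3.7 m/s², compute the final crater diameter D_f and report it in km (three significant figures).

In SI: d = 14300 m, v = 16800 m/s.
ρ_i^0.29 = 400^0.29 = 5.683
d^0.8 = 14300^0.8 = 2110
v^0.38 = 16800^0.38 = 40.33
g^-0.25 = 3.7^-0.25 = 0.7210
D_tc = 0.123 × 5.683 × 2110 × 40.33 × 0.7210 = 42890 m
D_f = 1.24 × 42890 = 53184 m
     = 53.18 km

D_f ≈ 53.2 km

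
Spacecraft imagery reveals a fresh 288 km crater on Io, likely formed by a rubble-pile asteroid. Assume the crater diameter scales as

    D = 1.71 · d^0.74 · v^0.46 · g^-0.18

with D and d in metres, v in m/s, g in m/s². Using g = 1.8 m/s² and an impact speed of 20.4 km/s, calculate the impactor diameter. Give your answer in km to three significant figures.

d ≈ 27.9 km

Rearranging for d: d = [D / (1.71 · 20400^0.46 · 1.8^-0.18)]^(1/0.74).
D = 288000 m.
20400^0.46 = 96.04
1.8^-0.18 = 0.8996
Denominator = 1.71 × 96.04 × 0.8996 = 147.7
D / 147.7 = 288000 / 147.7 = 1950
d = 1950^(1/0.74) = 1950^1.3514 = 27935 m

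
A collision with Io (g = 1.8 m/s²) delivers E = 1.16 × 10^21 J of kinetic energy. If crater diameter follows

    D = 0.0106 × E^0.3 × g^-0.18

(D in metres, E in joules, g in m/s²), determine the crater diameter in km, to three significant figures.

D ≈ 19.9 km

E^0.3 = (1.16 × 10^21)^0.3 = 2.086 × 10^6
g^-0.18 = 1.8^-0.18 = 0.8996
D = 0.0106 × 2.086 × 10^6 × 0.8996 = 19892 m
   = 19.89 km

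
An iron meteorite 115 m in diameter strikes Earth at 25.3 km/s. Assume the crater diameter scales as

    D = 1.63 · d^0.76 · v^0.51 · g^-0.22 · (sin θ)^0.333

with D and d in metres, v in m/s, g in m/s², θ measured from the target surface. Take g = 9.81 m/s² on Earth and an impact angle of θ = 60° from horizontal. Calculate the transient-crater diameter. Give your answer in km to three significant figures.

In SI units: v = 25300 m/s.
d^0.76 = 115^0.76 = 36.82
v^0.51 = 25300^0.51 = 176.0
g^-0.22 = 9.81^-0.22 = 0.6051
(sin 60°)^0.333 = 0.8660^0.333 = 0.9532
D = 1.63 × 36.82 × 176.0 × 0.6051 × 0.9532 = 6092 m
   = 6.092 km

D ≈ 6.09 km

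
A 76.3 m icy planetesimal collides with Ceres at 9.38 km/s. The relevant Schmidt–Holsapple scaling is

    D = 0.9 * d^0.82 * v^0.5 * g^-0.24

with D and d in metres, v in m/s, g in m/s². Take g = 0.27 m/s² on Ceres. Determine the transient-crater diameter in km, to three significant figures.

In SI units: v = 9380 m/s.
d^0.82 = 76.3^0.82 = 34.97
v^0.5 = 9380^0.5 = 96.85
g^-0.24 = 0.27^-0.24 = 1.369
D = 0.9 × 34.97 × 96.85 × 1.369 = 4173 m
   = 4.173 km

D ≈ 4.17 km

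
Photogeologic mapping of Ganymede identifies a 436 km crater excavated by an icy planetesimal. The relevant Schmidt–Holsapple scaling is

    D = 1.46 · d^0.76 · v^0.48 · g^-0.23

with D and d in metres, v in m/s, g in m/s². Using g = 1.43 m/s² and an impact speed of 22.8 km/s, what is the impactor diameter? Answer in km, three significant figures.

Rearranging for d: d = [D / (1.46 · 22800^0.48 · 1.43^-0.23)]^(1/0.76).
D = 436000 m.
22800^0.48 = 123.5
1.43^-0.23 = 0.9210
Denominator = 1.46 × 123.5 × 0.9210 = 166.1
D / 166.1 = 436000 / 166.1 = 2625
d = 2625^(1/0.76) = 2625^1.3158 = 31542 m

d ≈ 31.5 km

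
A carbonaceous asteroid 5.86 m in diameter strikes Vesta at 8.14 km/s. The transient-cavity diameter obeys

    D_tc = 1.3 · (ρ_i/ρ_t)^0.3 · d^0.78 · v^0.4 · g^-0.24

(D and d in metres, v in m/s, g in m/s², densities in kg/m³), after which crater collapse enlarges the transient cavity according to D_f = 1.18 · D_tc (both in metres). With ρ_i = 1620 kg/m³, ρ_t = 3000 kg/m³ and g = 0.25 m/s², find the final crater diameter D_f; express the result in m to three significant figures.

v = 8140 m/s.
(ρ_i/ρ_t)^0.3 = (1620/3000)^0.3 = 0.8312
d^0.78 = 5.86^0.78 = 3.972
v^0.4 = 8140^0.4 = 36.66
g^-0.24 = 0.25^-0.24 = 1.395
D_tc = 1.3 × 0.8312 × 3.972 × 36.66 × 1.395 = 219.5 m
D_f = 1.18 × 219.5 = 259.0 m

D_f ≈ 259 m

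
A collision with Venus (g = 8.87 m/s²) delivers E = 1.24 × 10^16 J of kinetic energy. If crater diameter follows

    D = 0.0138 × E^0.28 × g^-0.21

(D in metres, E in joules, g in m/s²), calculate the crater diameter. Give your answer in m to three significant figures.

E^0.28 = (1.24 × 10^16)^0.28 = 3.207 × 10^4
g^-0.21 = 8.87^-0.21 = 0.6323
D = 0.0138 × 3.207 × 10^4 × 0.6323 = 279.8 m

D ≈ 280 m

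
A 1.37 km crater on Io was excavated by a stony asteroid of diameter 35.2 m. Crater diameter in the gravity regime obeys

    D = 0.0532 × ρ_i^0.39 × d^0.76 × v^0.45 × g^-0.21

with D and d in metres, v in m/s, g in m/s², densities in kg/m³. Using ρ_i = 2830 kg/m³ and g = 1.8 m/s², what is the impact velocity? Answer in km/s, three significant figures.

v ≈ 20.8 km/s

Rearranging for v: v = [D / (0.0532 · 2830^0.39 · 35.2^0.76 · 1.8^-0.21)]^(1/0.45).
D = 1370 m.
2830^0.39 = 22.19
35.2^0.76 = 14.98
1.8^-0.21 = 0.8839
Denominator = 0.0532 × 22.19 × 14.98 × 0.8839 = 15.63
D / 15.63 = 1370 / 15.63 = 87.65
v = 87.65^(1/0.45) = 87.65^2.2222 = 20758 m/s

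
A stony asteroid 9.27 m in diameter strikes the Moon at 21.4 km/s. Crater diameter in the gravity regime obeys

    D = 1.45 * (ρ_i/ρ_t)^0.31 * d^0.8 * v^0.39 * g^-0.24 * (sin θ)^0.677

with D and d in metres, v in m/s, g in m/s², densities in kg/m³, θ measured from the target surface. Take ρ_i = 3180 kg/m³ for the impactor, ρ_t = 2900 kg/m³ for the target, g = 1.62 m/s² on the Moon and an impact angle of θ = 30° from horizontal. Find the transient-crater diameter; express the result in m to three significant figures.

In SI units: v = 21400 m/s.
(ρ_i/ρ_t)^0.31 = (3180/2900)^0.31 = 1.029
d^0.8 = 9.27^0.8 = 5.938
v^0.39 = 21400^0.39 = 48.85
g^-0.24 = 1.62^-0.24 = 0.8907
(sin 30°)^0.677 = 0.5000^0.677 = 0.6255
D = 1.45 × 1.029 × 5.938 × 48.85 × 0.8907 × 0.6255 = 241.1 m

D ≈ 241 m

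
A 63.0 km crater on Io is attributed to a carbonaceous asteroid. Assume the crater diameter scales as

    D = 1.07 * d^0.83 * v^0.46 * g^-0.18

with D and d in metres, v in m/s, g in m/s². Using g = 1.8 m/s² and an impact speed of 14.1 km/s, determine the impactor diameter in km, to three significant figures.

Rearranging for d: d = [D / (1.07 · 14100^0.46 · 1.8^-0.18)]^(1/0.83).
D = 63000 m.
14100^0.46 = 81.03
1.8^-0.18 = 0.8996
Denominator = 1.07 × 81.03 × 0.8996 = 78.00
D / 78.00 = 63000 / 78.00 = 807.7
d = 807.7^(1/0.83) = 807.7^1.2048 = 3182 m

d ≈ 3.18 km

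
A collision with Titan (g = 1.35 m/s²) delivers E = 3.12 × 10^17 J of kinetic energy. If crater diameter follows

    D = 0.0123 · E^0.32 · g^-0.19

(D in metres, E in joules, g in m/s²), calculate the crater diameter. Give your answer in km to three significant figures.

E^0.32 = (3.12 × 10^17)^0.32 = 3.964 × 10^5
g^-0.19 = 1.35^-0.19 = 0.9446
D = 0.0123 × 3.964 × 10^5 × 0.9446 = 4606 m
   = 4.606 km

D ≈ 4.61 km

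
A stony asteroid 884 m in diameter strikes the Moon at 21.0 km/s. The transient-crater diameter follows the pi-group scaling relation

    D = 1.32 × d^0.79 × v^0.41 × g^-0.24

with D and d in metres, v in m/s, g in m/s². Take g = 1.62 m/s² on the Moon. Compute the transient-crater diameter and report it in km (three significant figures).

D ≈ 14.8 km

In SI units: v = 21000 m/s.
d^0.79 = 884^0.79 = 212.7
v^0.41 = 21000^0.41 = 59.17
g^-0.24 = 1.62^-0.24 = 0.8907
D = 1.32 × 212.7 × 59.17 × 0.8907 = 14797 m
   = 14.80 km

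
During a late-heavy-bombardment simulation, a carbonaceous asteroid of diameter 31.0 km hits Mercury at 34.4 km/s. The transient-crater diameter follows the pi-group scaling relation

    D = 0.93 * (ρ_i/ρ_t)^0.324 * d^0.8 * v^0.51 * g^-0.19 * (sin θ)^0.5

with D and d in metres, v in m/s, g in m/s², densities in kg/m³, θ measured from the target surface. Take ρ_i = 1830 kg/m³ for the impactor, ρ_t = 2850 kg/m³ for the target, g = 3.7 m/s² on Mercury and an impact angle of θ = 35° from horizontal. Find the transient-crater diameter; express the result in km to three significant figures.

In SI units: d = 31000 m, v = 34400 m/s.
(ρ_i/ρ_t)^0.324 = (1830/2850)^0.324 = 0.8663
d^0.8 = 31000^0.8 = 3918
v^0.51 = 34400^0.51 = 205.9
g^-0.19 = 3.7^-0.19 = 0.7799
(sin 35°)^0.5 = 0.5736^0.5 = 0.7574
D = 0.93 × 0.8663 × 3918 × 205.9 × 0.7799 × 0.7574 = 3.839 × 10^5 m
   = 383.9 km

D ≈ 384 km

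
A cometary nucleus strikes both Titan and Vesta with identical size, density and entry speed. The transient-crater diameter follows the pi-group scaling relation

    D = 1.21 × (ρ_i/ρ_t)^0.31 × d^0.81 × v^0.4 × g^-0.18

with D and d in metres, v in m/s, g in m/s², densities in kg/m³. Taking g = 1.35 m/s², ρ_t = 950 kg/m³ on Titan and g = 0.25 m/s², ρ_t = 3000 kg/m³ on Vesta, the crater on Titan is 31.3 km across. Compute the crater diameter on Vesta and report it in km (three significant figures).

D ≈ 29.7 km

The impactor-only factors (d, v, ρ_i) cancel in the ratio, leaving D_Vesta/D_Titan = (g_Vesta/g_Titan)^-0.18 · (ρ_t,Titan/ρ_t,Vesta)^0.31.
(0.25/1.35)^-0.18 = 0.1852^-0.18 = 1.355
(950/3000)^0.31 = 0.3167^0.31 = 0.7002
Ratio = 1.355 × 0.7002 = 0.9488
D_Vesta = 0.9488 × 31.3 km = 29.7 km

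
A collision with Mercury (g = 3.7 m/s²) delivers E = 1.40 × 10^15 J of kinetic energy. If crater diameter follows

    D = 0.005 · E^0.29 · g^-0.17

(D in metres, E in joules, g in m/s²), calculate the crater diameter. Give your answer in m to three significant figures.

E^0.29 = (1.40 × 10^15)^0.29 = 2.468 × 10^4
g^-0.17 = 3.7^-0.17 = 0.8006
D = 0.005 × 2.468 × 10^4 × 0.8006 = 98.79 m

D ≈ 98.8 m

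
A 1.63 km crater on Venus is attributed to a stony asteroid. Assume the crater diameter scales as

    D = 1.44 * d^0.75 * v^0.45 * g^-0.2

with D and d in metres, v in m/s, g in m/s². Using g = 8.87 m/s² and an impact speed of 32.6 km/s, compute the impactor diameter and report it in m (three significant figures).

Rearranging for d: d = [D / (1.44 · 32600^0.45 · 8.87^-0.2)]^(1/0.75).
D = 1630 m.
32600^0.45 = 107.4
8.87^-0.2 = 0.6463
Denominator = 1.44 × 107.4 × 0.6463 = 99.95
D / 99.95 = 1630 / 99.95 = 16.31
d = 16.31^(1/0.75) = 16.31^1.3333 = 41.36 m

d ≈ 41.4 m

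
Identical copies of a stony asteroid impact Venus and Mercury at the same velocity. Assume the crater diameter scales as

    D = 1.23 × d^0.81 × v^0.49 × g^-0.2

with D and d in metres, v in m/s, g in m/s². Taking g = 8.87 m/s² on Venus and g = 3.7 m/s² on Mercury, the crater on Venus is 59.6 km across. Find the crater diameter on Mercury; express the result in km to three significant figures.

D ≈ 71.0 km

All impactor-dependent factors cancel in the ratio, leaving D_Mercury/D_Venus = (g_Mercury/g_Venus)^-0.2.
(3.7/8.87)^-0.2 = 0.4171^-0.2 = 1.191
D_Mercury = 1.191 × 59.6 km = 71.0 km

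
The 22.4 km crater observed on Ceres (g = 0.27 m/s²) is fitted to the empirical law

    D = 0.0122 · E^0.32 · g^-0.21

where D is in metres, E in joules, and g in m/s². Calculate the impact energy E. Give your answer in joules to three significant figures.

E ≈ 1.59 × 10^19 J

Rearranging: E = [D / (0.0122 · g^-0.21)]^(1/0.32).
D = 22400 m.
g^-0.21 = 0.27^-0.21 = 1.316
D / (0.0122 × 1.316) = 22400 / (0.01606) = 1.395 × 10^6
E = (1.395 × 10^6)^3.125 = 1.591 × 10^19 J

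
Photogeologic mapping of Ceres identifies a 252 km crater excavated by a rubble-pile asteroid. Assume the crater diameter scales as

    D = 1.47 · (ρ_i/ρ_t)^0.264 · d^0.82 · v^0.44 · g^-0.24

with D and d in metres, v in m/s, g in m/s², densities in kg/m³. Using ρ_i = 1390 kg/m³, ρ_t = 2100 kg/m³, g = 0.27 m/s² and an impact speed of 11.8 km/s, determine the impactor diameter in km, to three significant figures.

d ≈ 12.3 km

Rearranging for d: d = [D / (1.47 · (1390/2100)^0.264 · 11800^0.44 · 0.27^-0.24)]^(1/0.82).
D = 252000 m.
(1390/2100)^0.264 = 0.8968
11800^0.44 = 61.89
0.27^-0.24 = 1.369
Denominator = 1.47 × 0.8968 × 61.89 × 1.369 = 111.7
D / 111.7 = 252000 / 111.7 = 2256
d = 2256^(1/0.82) = 2256^1.2195 = 12286 m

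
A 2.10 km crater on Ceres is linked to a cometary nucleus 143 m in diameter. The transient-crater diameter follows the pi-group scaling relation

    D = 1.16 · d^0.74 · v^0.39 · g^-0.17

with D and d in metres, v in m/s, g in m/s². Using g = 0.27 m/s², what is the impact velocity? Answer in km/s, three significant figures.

Rearranging for v: v = [D / (1.16 · 143^0.74 · 0.27^-0.17)]^(1/0.39).
D = 2100 m.
143^0.74 = 39.35
0.27^-0.17 = 1.249
Denominator = 1.16 × 39.35 × 1.249 = 57.01
D / 57.01 = 2100 / 57.01 = 36.84
v = 36.84^(1/0.39) = 36.84^2.5641 = 10380 m/s

v ≈ 10.4 km/s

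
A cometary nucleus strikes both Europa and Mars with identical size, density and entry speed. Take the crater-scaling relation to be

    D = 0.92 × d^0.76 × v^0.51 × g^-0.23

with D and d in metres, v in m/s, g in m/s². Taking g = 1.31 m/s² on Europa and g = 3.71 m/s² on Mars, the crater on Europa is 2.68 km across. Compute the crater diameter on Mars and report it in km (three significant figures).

All impactor-dependent factors cancel in the ratio, leaving D_Mars/D_Europa = (g_Mars/g_Europa)^-0.23.
(3.71/1.31)^-0.23 = 2.832^-0.23 = 0.7871
D_Mars = 0.7871 × 2.68 km = 2.11 km

D ≈ 2.11 km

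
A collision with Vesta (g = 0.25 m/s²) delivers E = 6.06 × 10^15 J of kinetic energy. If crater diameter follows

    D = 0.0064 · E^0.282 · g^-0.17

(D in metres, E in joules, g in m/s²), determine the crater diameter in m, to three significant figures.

E^0.282 = (6.06 × 10^15)^0.282 = 2.823 × 10^4
g^-0.17 = 0.25^-0.17 = 1.266
D = 0.0064 × 2.823 × 10^4 × 1.266 = 228.7 m

D ≈ 229 m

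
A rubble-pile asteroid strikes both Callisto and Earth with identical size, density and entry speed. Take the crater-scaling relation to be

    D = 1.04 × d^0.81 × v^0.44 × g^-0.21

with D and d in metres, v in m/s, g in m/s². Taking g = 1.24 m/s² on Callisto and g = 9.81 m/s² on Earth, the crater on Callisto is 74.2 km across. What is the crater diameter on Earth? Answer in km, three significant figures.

D ≈ 48.1 km

All impactor-dependent factors cancel in the ratio, leaving D_Earth/D_Callisto = (g_Earth/g_Callisto)^-0.21.
(9.81/1.24)^-0.21 = 7.911^-0.21 = 0.6477
D_Earth = 0.6477 × 74.2 km = 48.1 km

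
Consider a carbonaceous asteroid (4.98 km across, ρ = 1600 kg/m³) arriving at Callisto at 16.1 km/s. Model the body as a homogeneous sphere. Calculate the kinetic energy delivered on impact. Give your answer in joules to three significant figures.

d = 4980 m; v = 16100 m/s.
Mass m = (π/6) ρ d³ = (π/6) × 1600 × (4980)³ = 1.035 × 10^14 kg
E = ½ m v² = 0.5 × 1.035 × 10^14 × (16100)² = 1.341 × 10^22 J

E ≈ 1.34 × 10^22 J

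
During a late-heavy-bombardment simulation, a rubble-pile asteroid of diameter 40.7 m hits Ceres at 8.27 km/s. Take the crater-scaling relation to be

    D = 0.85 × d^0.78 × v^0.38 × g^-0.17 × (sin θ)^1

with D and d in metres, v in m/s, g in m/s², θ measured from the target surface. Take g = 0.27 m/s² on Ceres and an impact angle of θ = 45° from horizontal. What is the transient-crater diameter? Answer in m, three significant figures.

D ≈ 417 m

In SI units: v = 8270 m/s.
d^0.78 = 40.7^0.78 = 18.01
v^0.38 = 8270^0.38 = 30.81
g^-0.17 = 0.27^-0.17 = 1.249
(sin 45°)^1 = 0.7071^1 = 0.7071
D = 0.85 × 18.01 × 30.81 × 1.249 × 0.7071 = 416.6 m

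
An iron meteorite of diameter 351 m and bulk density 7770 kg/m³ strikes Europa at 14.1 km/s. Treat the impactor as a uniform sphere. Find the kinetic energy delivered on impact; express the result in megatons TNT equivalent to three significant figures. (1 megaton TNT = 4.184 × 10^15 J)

v = 14100 m/s.
Mass m = (π/6) ρ d³ = (π/6) × 7770 × (351)³ = 1.759 × 10^11 kg
E = ½ m v² = 0.5 × 1.759 × 10^11 × (14100)² = 1.749 × 10^19 J
   = 1.749 × 10^19 / 4.184×10^15 = 4180 Mt

E ≈ 4180 Mt TNT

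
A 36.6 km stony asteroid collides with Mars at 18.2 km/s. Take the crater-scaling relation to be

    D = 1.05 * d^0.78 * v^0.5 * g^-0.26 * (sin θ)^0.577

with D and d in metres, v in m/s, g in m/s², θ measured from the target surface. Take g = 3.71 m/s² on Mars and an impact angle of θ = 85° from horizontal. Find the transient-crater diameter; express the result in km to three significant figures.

In SI units: d = 36600 m, v = 18200 m/s.
d^0.78 = 36600^0.78 = 3627
v^0.5 = 18200^0.5 = 134.9
g^-0.26 = 3.71^-0.26 = 0.7112
(sin 85°)^0.577 = 0.9962^0.577 = 0.9978
D = 1.05 × 3627 × 134.9 × 0.7112 × 0.9978 = 3.646 × 10^5 m
   = 364.6 km

D ≈ 365 km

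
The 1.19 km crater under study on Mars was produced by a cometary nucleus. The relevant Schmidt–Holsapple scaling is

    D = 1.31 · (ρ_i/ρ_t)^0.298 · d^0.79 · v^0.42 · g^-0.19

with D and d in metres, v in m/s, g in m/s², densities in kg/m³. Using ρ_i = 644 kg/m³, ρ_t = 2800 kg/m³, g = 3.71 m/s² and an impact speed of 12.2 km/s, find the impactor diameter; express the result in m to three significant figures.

Rearranging for d: d = [D / (1.31 · (644/2800)^0.298 · 12200^0.42 · 3.71^-0.19)]^(1/0.79).
D = 1190 m.
(644/2800)^0.298 = 0.6453
12200^0.42 = 52.03
3.71^-0.19 = 0.7795
Denominator = 1.31 × 0.6453 × 52.03 × 0.7795 = 34.28
D / 34.28 = 1190 / 34.28 = 34.71
d = 34.71^(1/0.79) = 34.71^1.2658 = 89.11 m

d ≈ 89.1 m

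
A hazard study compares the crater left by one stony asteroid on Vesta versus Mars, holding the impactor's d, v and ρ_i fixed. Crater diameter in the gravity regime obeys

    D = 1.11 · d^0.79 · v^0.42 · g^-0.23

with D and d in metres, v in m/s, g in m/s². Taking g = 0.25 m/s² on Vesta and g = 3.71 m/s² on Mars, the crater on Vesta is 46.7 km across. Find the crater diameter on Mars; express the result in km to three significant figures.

All impactor-dependent factors cancel in the ratio, leaving D_Mars/D_Vesta = (g_Mars/g_Vesta)^-0.23.
(3.71/0.25)^-0.23 = 14.84^-0.23 = 0.5377
D_Mars = 0.5377 × 46.7 km = 25.1 km

D ≈ 25.1 km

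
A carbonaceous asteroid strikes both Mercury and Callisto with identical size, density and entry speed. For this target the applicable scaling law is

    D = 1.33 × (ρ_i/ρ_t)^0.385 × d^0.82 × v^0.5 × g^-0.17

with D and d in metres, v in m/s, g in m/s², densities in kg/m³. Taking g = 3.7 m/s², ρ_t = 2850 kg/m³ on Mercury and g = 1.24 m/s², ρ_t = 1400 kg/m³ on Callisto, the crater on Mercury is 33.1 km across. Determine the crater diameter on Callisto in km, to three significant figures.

D ≈ 52.4 km

The impactor-only factors (d, v, ρ_i) cancel in the ratio, leaving D_Callisto/D_Mercury = (g_Callisto/g_Mercury)^-0.17 · (ρ_t,Mercury/ρ_t,Callisto)^0.385.
(1.24/3.7)^-0.17 = 0.3351^-0.17 = 1.204
(2850/1400)^0.385 = 2.036^0.385 = 1.315
Ratio = 1.204 × 1.315 = 1.583
D_Callisto = 1.583 × 33.1 km = 52.4 km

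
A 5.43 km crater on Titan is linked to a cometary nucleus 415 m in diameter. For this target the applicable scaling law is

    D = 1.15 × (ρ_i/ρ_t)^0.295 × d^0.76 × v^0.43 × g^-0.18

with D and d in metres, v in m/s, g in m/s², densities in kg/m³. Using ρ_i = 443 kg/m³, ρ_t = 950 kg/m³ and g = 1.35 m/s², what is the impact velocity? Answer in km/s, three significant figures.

v ≈ 15.8 km/s

Rearranging for v: v = [D / (1.15 · (443/950)^0.295 · 415^0.76 · 1.35^-0.18)]^(1/0.43).
D = 5430 m.
(443/950)^0.295 = 0.7985
415^0.76 = 97.66
1.35^-0.18 = 0.9474
Denominator = 1.15 × 0.7985 × 97.66 × 0.9474 = 84.96
D / 84.96 = 5430 / 84.96 = 63.91
v = 63.91^(1/0.43) = 63.91^2.3256 = 15814 m/s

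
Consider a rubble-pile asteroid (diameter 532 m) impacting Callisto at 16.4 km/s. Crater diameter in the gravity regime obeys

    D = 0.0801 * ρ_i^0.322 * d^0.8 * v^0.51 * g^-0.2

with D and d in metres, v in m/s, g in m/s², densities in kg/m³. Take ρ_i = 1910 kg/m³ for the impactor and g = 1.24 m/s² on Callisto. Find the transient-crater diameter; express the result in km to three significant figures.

In SI units: v = 16400 m/s.
ρ_i^0.322 = 1910^0.322 = 11.39
d^0.8 = 532^0.8 = 151.6
v^0.51 = 16400^0.51 = 141.1
g^-0.2 = 1.24^-0.2 = 0.9579
D = 0.0801 × 11.39 × 151.6 × 141.1 × 0.9579 = 18694 m
   = 18.69 km

D ≈ 18.7 km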